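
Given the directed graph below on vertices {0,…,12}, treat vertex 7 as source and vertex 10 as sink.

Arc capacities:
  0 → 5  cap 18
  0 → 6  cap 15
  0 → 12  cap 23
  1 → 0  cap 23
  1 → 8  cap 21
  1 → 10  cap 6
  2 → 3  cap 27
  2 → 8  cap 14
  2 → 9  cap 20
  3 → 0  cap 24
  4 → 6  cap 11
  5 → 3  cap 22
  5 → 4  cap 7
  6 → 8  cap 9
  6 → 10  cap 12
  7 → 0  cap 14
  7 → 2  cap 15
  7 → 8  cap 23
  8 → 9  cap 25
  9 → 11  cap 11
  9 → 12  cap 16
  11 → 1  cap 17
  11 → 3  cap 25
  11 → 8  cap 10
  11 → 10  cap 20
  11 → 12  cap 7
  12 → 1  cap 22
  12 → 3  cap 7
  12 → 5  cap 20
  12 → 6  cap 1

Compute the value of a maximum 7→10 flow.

augment #1: 7→0→6→10 bottleneck 12, total now 12
augment #2: 7→0→12→1→10 bottleneck 2, total now 14
augment #3: 7→2→9→11→10 bottleneck 11, total now 25
augment #4: 7→2→9→12→1→10 bottleneck 4, total now 29

Maximum flow value: 29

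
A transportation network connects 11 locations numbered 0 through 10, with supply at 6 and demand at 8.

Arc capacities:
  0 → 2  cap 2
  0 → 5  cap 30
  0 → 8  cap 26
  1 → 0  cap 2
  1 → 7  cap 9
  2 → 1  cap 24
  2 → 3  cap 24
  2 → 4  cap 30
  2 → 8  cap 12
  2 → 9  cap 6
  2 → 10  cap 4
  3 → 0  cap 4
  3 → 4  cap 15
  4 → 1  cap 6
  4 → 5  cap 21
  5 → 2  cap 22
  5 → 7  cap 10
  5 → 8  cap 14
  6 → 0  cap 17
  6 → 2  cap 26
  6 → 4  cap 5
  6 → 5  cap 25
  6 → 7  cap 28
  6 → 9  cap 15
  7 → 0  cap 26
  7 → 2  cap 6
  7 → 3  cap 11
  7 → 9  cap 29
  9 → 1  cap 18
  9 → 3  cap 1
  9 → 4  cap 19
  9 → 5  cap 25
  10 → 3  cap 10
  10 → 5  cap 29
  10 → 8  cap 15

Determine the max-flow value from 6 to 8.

augment #1: 6→0→8 bottleneck 17, total now 17
augment #2: 6→2→8 bottleneck 12, total now 29
augment #3: 6→5→8 bottleneck 14, total now 43
augment #4: 6→2→10→8 bottleneck 4, total now 47
augment #5: 6→7→0→8 bottleneck 9, total now 56

Maximum flow value: 56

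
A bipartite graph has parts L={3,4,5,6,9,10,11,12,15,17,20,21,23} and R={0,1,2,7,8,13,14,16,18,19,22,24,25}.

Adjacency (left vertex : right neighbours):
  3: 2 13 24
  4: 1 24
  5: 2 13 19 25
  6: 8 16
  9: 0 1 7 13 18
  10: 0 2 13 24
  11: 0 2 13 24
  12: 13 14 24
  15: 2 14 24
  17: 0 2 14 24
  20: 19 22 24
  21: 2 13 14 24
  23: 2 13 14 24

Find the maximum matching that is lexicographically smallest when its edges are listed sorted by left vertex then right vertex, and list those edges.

Lex-smallest maximum matching: {(3,2), (4,1), (5,19), (6,8), (9,7), (10,0), (11,13), (12,14), (15,24), (20,22)}

|M| = 10 (so the lex-smallest maximum matching has 10 edges)
process left vertices in ascending order; for each, take the smallest-labelled available neighbour that still permits 10 edges overall, or leave it unmatched if none does
lex-smallest matching: {3-2, 4-1, 5-19, 6-8, 9-7, 10-0, 11-13, 12-14, 15-24, 20-22}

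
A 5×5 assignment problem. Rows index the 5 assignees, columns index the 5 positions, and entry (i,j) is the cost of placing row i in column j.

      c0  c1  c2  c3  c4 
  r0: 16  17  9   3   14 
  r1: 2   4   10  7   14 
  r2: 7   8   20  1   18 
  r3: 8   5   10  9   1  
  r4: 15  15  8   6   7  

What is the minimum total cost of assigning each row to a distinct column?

Minimum assignment cost: 22

optimal assignment: row0→col3 (cost 3), row1→col0 (cost 2), row2→col1 (cost 8), row3→col4 (cost 1), row4→col2 (cost 8)
total = 3 + 2 + 8 + 1 + 8 = 22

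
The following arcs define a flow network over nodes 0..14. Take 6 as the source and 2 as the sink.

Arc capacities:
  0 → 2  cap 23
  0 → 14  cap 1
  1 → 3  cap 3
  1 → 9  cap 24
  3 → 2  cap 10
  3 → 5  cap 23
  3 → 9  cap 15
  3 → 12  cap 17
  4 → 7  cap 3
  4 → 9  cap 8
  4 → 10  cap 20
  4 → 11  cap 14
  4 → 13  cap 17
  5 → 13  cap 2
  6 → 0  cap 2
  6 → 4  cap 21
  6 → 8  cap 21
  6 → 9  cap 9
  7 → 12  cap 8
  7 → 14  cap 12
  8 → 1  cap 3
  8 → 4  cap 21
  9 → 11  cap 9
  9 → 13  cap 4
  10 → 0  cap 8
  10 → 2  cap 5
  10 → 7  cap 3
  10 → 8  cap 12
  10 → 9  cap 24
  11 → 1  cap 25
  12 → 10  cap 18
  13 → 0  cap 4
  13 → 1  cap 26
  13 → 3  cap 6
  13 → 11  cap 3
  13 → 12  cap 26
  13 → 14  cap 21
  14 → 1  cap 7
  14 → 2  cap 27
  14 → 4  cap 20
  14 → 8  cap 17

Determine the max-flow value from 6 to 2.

augment #1: 6→0→2 bottleneck 2, total now 2
augment #2: 6→4→10→2 bottleneck 5, total now 7
augment #3: 6→4→7→14→2 bottleneck 3, total now 10
augment #4: 6→4→10→0→2 bottleneck 8, total now 18
augment #5: 6→4→13→0→2 bottleneck 4, total now 22
augment #6: 6→4→13→3→2 bottleneck 1, total now 23
augment #7: 6→8→1→3→2 bottleneck 3, total now 26
augment #8: 6→9→13→3→2 bottleneck 4, total now 30
augment #9: 6→8→4→13→3→2 bottleneck 1, total now 31
augment #10: 6→8→4→13→14→2 bottleneck 11, total now 42
augment #11: 6→8→4→10→7→14→2 bottleneck 3, total now 45

Maximum flow value: 45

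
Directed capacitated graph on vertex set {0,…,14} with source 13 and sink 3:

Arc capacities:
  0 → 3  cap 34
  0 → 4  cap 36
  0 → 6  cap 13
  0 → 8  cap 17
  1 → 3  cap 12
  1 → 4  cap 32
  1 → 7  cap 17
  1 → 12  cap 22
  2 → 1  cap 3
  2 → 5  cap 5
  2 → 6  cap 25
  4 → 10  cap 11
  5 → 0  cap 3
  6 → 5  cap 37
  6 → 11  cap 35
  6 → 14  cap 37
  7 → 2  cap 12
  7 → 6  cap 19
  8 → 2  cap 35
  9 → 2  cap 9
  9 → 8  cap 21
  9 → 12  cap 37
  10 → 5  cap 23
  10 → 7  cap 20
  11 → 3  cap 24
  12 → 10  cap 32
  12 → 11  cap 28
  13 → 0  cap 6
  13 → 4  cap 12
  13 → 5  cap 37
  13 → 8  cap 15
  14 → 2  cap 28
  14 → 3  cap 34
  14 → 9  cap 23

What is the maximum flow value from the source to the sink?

augment #1: 13→0→3 bottleneck 6, total now 6
augment #2: 13→5→0→3 bottleneck 3, total now 9
augment #3: 13→8→2→1→3 bottleneck 3, total now 12
augment #4: 13→8→2→6→11→3 bottleneck 12, total now 24
augment #5: 13→4→10→7→6→11→3 bottleneck 11, total now 35

Maximum flow value: 35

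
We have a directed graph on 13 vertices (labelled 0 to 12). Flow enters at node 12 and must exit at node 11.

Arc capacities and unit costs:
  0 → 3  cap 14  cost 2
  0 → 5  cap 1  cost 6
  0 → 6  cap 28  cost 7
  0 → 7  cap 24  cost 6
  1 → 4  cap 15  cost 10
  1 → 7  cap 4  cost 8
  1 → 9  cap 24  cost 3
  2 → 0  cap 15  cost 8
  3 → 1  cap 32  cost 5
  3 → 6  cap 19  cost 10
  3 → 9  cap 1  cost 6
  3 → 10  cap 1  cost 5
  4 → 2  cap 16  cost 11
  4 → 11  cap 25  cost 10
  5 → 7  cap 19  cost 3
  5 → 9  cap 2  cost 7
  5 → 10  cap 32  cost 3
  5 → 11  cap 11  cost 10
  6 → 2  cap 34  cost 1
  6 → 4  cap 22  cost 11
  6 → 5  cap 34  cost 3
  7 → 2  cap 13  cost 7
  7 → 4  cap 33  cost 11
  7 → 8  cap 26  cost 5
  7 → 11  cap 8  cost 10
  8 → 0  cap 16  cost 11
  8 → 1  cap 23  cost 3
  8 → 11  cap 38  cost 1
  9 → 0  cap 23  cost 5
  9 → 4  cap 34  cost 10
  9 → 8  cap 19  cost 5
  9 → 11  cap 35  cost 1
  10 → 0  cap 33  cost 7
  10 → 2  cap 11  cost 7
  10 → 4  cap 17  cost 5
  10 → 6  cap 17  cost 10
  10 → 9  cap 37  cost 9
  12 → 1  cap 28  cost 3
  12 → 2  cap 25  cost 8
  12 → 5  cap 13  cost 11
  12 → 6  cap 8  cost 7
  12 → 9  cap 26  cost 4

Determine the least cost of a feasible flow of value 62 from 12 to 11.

Minimum cost for 62 units: 593

shortest-cost path #1: 12→9→11 push 26 @ unit cost 5 (adds 130)
shortest-cost path #2: 12→1→9→11 push 9 @ unit cost 7 (adds 63)
shortest-cost path #3: 12→1→9→8→11 push 15 @ unit cost 12 (adds 180)
shortest-cost path #4: 12→1→7→8→11 push 4 @ unit cost 17 (adds 68)
shortest-cost path #5: 12→6→5→7→8→11 push 8 @ unit cost 19 (adds 152)
total cost = 593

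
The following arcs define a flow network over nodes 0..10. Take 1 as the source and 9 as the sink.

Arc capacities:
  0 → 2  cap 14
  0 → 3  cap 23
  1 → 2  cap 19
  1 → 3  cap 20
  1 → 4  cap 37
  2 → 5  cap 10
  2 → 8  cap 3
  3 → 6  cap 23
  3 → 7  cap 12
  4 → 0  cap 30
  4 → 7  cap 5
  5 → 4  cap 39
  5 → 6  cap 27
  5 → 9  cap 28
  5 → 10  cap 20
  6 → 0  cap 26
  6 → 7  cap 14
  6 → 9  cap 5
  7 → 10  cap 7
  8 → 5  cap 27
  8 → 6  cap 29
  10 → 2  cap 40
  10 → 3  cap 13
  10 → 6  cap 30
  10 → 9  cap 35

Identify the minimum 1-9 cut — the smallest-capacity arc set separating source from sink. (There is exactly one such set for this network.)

augment #1: 1→2→5→9 push 10
augment #2: 1→3→6→9 push 5
augment #3: 1→2→8→5→9 push 3
augment #4: 1→3→7→10→9 push 7
max flow = 25; residual-reachable set from 1 gives S-side
cut edges (S→T): {(2,5), (2,8), (6,9), (7,10)} total cap 25

Min-cut arcs: {(2,5), (2,8), (6,9), (7,10)} (total capacity 25)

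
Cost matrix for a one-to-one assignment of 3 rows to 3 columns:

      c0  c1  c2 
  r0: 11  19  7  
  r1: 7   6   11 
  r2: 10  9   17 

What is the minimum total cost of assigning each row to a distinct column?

one of 2 optimal assignments: row0→col2 (cost 7), row1→col0 (cost 7), row2→col1 (cost 9)
total = 7 + 7 + 9 = 23

Minimum assignment cost: 23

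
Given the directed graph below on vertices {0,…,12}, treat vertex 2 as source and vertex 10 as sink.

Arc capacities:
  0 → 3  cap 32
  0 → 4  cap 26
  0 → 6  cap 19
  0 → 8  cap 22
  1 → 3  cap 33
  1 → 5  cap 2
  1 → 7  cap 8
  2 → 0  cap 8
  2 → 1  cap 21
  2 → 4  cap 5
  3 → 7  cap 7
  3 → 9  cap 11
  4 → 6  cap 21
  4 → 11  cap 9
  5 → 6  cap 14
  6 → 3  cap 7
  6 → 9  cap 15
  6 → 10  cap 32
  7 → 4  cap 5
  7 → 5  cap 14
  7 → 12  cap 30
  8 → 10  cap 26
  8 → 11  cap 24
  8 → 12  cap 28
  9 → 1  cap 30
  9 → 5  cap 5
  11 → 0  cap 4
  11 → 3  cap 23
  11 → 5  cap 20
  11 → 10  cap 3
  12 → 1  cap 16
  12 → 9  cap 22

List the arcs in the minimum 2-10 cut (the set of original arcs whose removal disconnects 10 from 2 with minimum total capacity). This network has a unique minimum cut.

Min-cut arcs: {(2,0), (2,4), (5,6), (7,4)} (total capacity 32)

augment #1: 2→0→6→10 push 8
augment #2: 2→4→6→10 push 5
augment #3: 2→1→5→6→10 push 2
augment #4: 2→1→7→4→6→10 push 5
augment #5: 2→1→7→5→6→10 push 3
augment #6: 2→1→3→7→5→6→10 push 7
augment #7: 2→1→3→9→5→6→10 push 2
max flow = 32; residual-reachable set from 2 gives S-side
cut edges (S→T): {(2,0), (2,4), (5,6), (7,4)} total cap 32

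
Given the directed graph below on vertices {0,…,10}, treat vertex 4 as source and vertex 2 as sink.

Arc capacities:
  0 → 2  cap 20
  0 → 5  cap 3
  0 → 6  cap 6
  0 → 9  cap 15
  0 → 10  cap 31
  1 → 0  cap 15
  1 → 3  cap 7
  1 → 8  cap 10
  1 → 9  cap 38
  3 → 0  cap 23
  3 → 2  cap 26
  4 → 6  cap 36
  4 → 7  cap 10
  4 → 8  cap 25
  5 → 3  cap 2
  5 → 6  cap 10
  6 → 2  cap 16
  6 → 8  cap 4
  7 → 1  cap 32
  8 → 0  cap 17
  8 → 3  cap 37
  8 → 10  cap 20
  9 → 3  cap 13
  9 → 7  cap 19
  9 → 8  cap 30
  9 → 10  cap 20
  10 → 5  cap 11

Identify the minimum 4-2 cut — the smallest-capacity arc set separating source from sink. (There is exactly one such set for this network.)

augment #1: 4→6→2 push 16
augment #2: 4→8→0→2 push 17
augment #3: 4→8→3→2 push 8
augment #4: 4→6→8→3→2 push 4
augment #5: 4→7→1→0→2 push 3
augment #6: 4→7→1→3→2 push 7
max flow = 55; residual-reachable set from 4 gives S-side
cut edges (S→T): {(4,7), (4,8), (6,2), (6,8)} total cap 55

Min-cut arcs: {(4,7), (4,8), (6,2), (6,8)} (total capacity 55)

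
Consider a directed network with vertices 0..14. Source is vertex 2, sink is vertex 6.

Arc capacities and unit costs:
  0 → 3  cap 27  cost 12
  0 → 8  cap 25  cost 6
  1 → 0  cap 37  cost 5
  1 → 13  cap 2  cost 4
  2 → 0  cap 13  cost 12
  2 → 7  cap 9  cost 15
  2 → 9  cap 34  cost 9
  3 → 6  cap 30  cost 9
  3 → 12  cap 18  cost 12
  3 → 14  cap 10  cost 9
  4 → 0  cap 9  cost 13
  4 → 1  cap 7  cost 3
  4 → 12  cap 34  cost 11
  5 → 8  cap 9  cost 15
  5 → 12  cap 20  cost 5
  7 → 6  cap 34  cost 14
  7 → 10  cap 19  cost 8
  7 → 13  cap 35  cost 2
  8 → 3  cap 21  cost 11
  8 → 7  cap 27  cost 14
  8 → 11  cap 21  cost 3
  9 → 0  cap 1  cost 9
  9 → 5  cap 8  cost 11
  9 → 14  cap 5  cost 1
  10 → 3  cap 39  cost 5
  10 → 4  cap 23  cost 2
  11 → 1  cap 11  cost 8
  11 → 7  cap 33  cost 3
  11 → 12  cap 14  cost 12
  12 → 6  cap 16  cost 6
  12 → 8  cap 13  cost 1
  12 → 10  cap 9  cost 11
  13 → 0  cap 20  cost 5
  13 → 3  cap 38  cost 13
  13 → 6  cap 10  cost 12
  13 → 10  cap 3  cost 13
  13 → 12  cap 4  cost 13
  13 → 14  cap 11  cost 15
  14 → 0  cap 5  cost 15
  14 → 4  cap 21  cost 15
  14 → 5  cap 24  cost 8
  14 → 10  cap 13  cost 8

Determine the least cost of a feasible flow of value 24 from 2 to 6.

shortest-cost path #1: 2→7→6 push 9 @ unit cost 29 (adds 261)
shortest-cost path #2: 2→9→14→5→12→6 push 5 @ unit cost 29 (adds 145)
shortest-cost path #3: 2→9→5→12→6 push 8 @ unit cost 31 (adds 248)
shortest-cost path #4: 2→0→3→6 push 2 @ unit cost 33 (adds 66)
total cost = 720

Minimum cost for 24 units: 720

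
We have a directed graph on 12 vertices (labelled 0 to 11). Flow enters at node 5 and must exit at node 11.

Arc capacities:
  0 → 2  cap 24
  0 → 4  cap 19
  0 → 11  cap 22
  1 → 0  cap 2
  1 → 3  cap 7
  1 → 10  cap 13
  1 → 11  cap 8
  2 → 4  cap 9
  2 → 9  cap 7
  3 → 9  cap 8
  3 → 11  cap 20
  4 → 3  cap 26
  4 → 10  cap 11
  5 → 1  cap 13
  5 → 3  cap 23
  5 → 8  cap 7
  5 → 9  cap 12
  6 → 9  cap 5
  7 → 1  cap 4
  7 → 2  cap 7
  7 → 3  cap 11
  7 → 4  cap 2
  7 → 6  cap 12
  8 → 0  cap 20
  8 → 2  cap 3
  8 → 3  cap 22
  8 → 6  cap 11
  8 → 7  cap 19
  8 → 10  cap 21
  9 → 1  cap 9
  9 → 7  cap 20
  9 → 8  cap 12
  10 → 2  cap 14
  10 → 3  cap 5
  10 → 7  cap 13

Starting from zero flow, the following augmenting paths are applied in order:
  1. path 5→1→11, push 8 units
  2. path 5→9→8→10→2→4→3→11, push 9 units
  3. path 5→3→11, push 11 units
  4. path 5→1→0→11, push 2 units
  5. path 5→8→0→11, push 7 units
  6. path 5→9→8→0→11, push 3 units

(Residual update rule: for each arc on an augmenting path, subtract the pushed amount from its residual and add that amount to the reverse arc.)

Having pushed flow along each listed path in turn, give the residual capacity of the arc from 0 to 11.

Residual capacity of (0,11): 10

after path 1 (5→1→11, push 8): res(0,11)=22
after path 2 (5→9→8→10→2→4→3→11, push 9): res(0,11)=22
after path 3 (5→3→11, push 11): res(0,11)=22
after path 4 (5→1→0→11, push 2): res(0,11)=20
after path 5 (5→8→0→11, push 7): res(0,11)=13
after path 6 (5→9→8→0→11, push 3): res(0,11)=10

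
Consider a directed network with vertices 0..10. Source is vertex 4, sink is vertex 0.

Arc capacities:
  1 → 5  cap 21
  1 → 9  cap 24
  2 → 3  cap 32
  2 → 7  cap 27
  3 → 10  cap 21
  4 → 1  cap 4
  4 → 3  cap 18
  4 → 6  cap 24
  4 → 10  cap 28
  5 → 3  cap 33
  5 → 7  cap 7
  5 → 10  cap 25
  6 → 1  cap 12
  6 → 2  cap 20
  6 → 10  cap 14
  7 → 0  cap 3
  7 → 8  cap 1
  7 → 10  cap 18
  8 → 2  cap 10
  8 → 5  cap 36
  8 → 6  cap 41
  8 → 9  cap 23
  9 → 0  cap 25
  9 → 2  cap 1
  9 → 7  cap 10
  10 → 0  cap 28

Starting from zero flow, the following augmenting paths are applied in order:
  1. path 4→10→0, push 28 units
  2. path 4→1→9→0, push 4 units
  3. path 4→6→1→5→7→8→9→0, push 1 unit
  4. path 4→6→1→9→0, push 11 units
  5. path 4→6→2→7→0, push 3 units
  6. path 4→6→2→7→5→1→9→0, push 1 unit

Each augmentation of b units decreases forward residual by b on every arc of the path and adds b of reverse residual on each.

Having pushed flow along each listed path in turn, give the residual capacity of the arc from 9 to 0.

after path 1 (4→10→0, push 28): res(9,0)=25
after path 2 (4→1→9→0, push 4): res(9,0)=21
after path 3 (4→6→1→5→7→8→9→0, push 1): res(9,0)=20
after path 4 (4→6→1→9→0, push 11): res(9,0)=9
after path 5 (4→6→2→7→0, push 3): res(9,0)=9
after path 6 (4→6→2→7→5→1→9→0, push 1): res(9,0)=8

Residual capacity of (9,0): 8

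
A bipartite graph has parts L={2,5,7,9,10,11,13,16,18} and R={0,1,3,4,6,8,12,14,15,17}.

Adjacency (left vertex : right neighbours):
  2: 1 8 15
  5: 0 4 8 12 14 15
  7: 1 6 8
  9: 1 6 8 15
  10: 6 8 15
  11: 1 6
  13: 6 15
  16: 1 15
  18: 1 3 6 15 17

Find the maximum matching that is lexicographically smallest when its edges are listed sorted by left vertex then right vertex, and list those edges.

Lex-smallest maximum matching: {(2,1), (5,0), (7,6), (9,8), (10,15), (18,3)}

|M| = 6 (so the lex-smallest maximum matching has 6 edges)
process left vertices in ascending order; for each, take the smallest-labelled available neighbour that still permits 6 edges overall, or leave it unmatched if none does
lex-smallest matching: {2-1, 5-0, 7-6, 9-8, 10-15, 18-3}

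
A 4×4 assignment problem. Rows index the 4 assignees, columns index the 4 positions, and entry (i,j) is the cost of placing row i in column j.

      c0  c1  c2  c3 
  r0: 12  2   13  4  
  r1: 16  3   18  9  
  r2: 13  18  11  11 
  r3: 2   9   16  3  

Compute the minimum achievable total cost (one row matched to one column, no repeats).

Minimum assignment cost: 20

optimal assignment: row0→col3 (cost 4), row1→col1 (cost 3), row2→col2 (cost 11), row3→col0 (cost 2)
total = 4 + 3 + 11 + 2 = 20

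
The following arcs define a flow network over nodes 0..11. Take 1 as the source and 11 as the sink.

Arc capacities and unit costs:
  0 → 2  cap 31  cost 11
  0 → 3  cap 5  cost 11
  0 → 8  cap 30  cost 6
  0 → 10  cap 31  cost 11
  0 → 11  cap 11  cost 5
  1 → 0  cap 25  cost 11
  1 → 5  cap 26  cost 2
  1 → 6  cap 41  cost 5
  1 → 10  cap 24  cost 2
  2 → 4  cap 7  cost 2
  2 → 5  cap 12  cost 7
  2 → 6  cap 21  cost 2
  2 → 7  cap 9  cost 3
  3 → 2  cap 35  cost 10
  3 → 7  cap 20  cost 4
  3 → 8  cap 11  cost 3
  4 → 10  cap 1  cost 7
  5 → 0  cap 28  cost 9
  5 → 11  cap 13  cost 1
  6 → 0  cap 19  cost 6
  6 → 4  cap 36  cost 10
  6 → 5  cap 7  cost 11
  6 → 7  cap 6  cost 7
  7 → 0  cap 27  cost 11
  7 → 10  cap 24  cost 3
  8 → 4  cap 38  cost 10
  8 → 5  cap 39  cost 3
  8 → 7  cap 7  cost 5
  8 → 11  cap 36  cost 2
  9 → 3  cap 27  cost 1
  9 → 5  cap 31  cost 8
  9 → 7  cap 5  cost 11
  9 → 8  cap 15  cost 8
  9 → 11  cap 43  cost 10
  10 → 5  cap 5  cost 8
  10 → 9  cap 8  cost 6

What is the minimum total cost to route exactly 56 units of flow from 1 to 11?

shortest-cost path #1: 1→5→11 push 13 @ unit cost 3 (adds 39)
shortest-cost path #2: 1→10→9→3→8→11 push 8 @ unit cost 14 (adds 112)
shortest-cost path #3: 1→0→11 push 11 @ unit cost 16 (adds 176)
shortest-cost path #4: 1→0→8→11 push 14 @ unit cost 19 (adds 266)
shortest-cost path #5: 1→5→0→8→11 push 10 @ unit cost 19 (adds 190)
total cost = 783

Minimum cost for 56 units: 783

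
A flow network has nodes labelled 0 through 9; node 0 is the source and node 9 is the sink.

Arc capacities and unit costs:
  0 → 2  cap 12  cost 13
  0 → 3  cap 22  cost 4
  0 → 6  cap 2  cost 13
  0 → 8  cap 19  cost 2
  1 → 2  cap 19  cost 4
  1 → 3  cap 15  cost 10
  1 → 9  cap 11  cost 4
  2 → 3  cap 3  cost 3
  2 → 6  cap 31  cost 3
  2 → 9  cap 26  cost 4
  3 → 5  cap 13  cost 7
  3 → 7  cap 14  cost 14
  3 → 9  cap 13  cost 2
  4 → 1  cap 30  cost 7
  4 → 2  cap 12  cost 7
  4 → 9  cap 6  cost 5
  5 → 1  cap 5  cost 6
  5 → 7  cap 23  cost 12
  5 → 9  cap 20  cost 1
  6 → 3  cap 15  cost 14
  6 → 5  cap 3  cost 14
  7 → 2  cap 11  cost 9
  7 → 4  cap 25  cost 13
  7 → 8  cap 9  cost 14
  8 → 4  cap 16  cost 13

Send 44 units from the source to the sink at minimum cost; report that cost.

shortest-cost path #1: 0→3→9 push 13 @ unit cost 6 (adds 78)
shortest-cost path #2: 0→3→5→9 push 9 @ unit cost 12 (adds 108)
shortest-cost path #3: 0→2→9 push 12 @ unit cost 17 (adds 204)
shortest-cost path #4: 0→8→4→9 push 6 @ unit cost 20 (adds 120)
shortest-cost path #5: 0→8→4→1→9 push 4 @ unit cost 26 (adds 104)
total cost = 614

Minimum cost for 44 units: 614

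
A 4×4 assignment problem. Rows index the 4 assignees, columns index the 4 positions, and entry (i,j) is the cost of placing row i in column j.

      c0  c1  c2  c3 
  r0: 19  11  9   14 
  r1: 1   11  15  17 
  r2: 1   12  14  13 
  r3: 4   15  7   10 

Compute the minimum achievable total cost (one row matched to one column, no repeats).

optimal assignment: row0→col2 (cost 9), row1→col1 (cost 11), row2→col0 (cost 1), row3→col3 (cost 10)
total = 9 + 11 + 1 + 10 = 31

Minimum assignment cost: 31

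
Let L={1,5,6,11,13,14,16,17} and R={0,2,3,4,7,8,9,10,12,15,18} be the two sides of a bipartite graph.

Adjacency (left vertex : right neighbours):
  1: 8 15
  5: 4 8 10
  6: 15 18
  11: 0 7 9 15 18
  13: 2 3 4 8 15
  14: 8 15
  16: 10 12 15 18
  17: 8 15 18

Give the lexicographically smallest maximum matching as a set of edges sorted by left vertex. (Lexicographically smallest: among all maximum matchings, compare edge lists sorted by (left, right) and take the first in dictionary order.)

|M| = 7 (so the lex-smallest maximum matching has 7 edges)
process left vertices in ascending order; for each, take the smallest-labelled available neighbour that still permits 7 edges overall, or leave it unmatched if none does
lex-smallest matching: {1-8, 5-4, 6-15, 11-0, 13-2, 16-10, 17-18}

Lex-smallest maximum matching: {(1,8), (5,4), (6,15), (11,0), (13,2), (16,10), (17,18)}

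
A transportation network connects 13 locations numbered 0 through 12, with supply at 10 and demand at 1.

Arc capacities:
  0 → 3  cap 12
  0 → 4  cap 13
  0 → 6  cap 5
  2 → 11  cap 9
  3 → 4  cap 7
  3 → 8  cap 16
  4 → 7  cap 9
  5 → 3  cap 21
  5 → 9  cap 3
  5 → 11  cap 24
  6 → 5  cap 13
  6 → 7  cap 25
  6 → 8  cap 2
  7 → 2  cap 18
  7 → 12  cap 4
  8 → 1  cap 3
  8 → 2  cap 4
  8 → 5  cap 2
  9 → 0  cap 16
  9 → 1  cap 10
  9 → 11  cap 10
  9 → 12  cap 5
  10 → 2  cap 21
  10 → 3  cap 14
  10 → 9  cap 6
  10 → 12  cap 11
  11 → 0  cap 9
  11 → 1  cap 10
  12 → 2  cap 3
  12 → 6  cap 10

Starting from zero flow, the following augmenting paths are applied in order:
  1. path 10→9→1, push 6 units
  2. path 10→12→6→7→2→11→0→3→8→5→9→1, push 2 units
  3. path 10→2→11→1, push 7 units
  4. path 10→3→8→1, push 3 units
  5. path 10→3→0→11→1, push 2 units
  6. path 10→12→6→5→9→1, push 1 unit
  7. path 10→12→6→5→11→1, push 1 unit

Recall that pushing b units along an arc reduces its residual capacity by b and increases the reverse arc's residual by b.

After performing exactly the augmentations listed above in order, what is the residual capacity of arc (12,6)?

Residual capacity of (12,6): 6

after path 1 (10→9→1, push 6): res(12,6)=10
after path 2 (10→12→6→7→2→11→0→3→8→5→9→1, push 2): res(12,6)=8
after path 3 (10→2→11→1, push 7): res(12,6)=8
after path 4 (10→3→8→1, push 3): res(12,6)=8
after path 5 (10→3→0→11→1, push 2): res(12,6)=8
after path 6 (10→12→6→5→9→1, push 1): res(12,6)=7
after path 7 (10→12→6→5→11→1, push 1): res(12,6)=6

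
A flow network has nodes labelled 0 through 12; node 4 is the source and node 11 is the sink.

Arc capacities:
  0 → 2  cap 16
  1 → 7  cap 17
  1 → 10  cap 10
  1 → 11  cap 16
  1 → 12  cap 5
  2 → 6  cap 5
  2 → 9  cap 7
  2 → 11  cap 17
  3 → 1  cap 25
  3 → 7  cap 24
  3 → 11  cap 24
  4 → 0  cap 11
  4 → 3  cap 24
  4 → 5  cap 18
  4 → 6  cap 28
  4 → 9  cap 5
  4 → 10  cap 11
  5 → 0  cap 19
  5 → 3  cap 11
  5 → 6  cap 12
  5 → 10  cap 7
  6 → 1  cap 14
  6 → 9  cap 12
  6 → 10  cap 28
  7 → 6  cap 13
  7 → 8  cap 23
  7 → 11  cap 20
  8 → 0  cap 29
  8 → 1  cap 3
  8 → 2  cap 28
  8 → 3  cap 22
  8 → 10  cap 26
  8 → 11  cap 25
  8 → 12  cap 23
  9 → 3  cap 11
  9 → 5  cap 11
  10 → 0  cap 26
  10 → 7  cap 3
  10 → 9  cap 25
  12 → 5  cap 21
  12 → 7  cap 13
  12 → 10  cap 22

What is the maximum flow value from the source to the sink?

augment #1: 4→3→11 bottleneck 24, total now 24
augment #2: 4→0→2→11 bottleneck 11, total now 35
augment #3: 4→6→1→11 bottleneck 14, total now 49
augment #4: 4→10→7→11 bottleneck 3, total now 52
augment #5: 4→5→0→2→11 bottleneck 5, total now 57
augment #6: 4→5→3→1→11 bottleneck 2, total now 59
augment #7: 4→5→3→7→11 bottleneck 9, total now 68
augment #8: 4→9→3→7→11 bottleneck 5, total now 73
augment #9: 4→6→9→3→7→11 bottleneck 3, total now 76
augment #10: 4→6→9→3→7→8→11 bottleneck 3, total now 79

Maximum flow value: 79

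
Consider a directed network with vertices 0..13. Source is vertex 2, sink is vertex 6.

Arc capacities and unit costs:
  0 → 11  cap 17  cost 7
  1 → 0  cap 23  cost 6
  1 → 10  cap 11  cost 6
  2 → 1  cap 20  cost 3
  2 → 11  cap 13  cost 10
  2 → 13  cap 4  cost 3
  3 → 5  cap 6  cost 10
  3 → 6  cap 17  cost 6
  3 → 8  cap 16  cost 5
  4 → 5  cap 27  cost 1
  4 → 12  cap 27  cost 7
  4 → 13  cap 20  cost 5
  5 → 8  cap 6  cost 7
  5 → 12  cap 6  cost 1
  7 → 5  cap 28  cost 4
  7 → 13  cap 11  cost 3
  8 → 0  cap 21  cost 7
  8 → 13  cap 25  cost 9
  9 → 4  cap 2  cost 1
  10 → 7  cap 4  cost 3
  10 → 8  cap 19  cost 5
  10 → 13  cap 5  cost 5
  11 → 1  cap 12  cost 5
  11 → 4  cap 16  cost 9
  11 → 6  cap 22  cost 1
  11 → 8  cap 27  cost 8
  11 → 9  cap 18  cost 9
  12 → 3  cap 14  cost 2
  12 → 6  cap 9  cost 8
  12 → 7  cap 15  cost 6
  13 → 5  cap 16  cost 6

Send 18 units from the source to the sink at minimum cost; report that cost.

shortest-cost path #1: 2→11→6 push 13 @ unit cost 11 (adds 143)
shortest-cost path #2: 2→1→0→11→6 push 5 @ unit cost 17 (adds 85)
total cost = 228

Minimum cost for 18 units: 228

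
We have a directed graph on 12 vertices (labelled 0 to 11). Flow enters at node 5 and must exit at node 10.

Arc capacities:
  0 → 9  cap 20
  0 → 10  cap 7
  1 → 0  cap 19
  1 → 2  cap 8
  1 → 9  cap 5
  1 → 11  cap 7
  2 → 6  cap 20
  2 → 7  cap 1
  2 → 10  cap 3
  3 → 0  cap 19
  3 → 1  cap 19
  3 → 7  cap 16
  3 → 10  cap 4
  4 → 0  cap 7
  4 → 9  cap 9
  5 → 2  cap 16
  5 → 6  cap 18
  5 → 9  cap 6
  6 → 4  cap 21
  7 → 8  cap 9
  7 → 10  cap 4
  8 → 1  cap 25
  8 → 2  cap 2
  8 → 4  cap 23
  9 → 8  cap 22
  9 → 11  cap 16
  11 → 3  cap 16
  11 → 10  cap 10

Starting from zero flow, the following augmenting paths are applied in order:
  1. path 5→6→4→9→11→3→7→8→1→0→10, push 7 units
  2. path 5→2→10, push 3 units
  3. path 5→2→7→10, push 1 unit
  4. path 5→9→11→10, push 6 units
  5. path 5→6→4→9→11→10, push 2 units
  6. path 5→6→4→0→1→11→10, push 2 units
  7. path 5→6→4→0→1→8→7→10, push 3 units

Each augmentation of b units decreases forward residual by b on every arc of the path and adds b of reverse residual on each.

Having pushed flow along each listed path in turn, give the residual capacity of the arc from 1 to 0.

after path 1 (5→6→4→9→11→3→7→8→1→0→10, push 7): res(1,0)=12
after path 2 (5→2→10, push 3): res(1,0)=12
after path 3 (5→2→7→10, push 1): res(1,0)=12
after path 4 (5→9→11→10, push 6): res(1,0)=12
after path 5 (5→6→4→9→11→10, push 2): res(1,0)=12
after path 6 (5→6→4→0→1→11→10, push 2): res(1,0)=14
after path 7 (5→6→4→0→1→8→7→10, push 3): res(1,0)=17

Residual capacity of (1,0): 17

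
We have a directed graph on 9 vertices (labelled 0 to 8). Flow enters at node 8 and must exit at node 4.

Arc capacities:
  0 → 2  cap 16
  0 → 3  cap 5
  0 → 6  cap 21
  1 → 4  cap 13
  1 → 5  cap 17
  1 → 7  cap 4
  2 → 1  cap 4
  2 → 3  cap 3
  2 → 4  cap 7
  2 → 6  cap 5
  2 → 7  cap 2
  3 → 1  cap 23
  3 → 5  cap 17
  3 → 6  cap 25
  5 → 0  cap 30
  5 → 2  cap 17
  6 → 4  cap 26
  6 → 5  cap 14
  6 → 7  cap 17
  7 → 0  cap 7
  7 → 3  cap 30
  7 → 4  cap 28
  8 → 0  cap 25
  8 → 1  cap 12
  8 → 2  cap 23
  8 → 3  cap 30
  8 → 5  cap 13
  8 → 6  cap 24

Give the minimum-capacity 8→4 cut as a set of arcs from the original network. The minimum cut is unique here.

augment #1: 8→1→4 push 12
augment #2: 8→2→4 push 7
augment #3: 8→6→4 push 24
augment #4: 8→0→6→4 push 2
augment #5: 8→2→1→4 push 1
augment #6: 8→2→7→4 push 2
augment #7: 8→0→6→7→4 push 17
augment #8: 8→2→1→7→4 push 3
augment #9: 8→3→1→7→4 push 1
max flow = 69; residual-reachable set from 8 gives S-side
cut edges (S→T): {(1,4), (1,7), (2,4), (2,7), (6,4), (6,7)} total cap 69

Min-cut arcs: {(1,4), (1,7), (2,4), (2,7), (6,4), (6,7)} (total capacity 69)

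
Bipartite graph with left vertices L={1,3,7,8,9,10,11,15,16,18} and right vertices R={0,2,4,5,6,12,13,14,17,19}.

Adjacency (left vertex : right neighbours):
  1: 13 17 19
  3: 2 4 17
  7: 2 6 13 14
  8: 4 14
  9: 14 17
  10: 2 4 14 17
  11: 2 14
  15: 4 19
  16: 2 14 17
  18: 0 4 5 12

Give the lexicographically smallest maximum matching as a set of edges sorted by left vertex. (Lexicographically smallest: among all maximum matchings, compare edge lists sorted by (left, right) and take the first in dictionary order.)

|M| = 8 (so the lex-smallest maximum matching has 8 edges)
process left vertices in ascending order; for each, take the smallest-labelled available neighbour that still permits 8 edges overall, or leave it unmatched if none does
lex-smallest matching: {1-13, 3-2, 7-6, 8-4, 9-14, 10-17, 15-19, 18-0}

Lex-smallest maximum matching: {(1,13), (3,2), (7,6), (8,4), (9,14), (10,17), (15,19), (18,0)}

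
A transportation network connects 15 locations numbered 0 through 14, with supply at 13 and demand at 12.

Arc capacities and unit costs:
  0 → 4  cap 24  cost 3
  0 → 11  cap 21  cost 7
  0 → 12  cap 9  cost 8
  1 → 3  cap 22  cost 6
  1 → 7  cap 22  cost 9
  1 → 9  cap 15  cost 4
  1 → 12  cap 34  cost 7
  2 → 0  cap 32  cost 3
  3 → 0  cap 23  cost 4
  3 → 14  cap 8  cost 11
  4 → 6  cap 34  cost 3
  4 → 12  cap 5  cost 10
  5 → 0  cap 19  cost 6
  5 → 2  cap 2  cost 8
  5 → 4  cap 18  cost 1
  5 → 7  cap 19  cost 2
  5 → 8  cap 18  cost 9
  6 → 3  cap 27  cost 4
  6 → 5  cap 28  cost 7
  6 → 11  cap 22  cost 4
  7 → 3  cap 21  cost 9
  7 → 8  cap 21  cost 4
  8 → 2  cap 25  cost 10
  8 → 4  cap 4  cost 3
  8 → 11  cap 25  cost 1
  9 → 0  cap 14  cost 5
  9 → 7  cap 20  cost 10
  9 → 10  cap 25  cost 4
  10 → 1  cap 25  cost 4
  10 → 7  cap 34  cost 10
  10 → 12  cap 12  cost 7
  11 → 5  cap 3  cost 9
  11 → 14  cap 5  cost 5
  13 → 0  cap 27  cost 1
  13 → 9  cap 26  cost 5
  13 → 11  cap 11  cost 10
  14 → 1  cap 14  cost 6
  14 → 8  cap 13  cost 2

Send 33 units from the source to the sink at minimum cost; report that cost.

shortest-cost path #1: 13→0→12 push 9 @ unit cost 9 (adds 81)
shortest-cost path #2: 13→0→4→12 push 5 @ unit cost 14 (adds 70)
shortest-cost path #3: 13→9→10→12 push 12 @ unit cost 16 (adds 192)
shortest-cost path #4: 13→9→10→1→12 push 7 @ unit cost 20 (adds 140)
total cost = 483

Minimum cost for 33 units: 483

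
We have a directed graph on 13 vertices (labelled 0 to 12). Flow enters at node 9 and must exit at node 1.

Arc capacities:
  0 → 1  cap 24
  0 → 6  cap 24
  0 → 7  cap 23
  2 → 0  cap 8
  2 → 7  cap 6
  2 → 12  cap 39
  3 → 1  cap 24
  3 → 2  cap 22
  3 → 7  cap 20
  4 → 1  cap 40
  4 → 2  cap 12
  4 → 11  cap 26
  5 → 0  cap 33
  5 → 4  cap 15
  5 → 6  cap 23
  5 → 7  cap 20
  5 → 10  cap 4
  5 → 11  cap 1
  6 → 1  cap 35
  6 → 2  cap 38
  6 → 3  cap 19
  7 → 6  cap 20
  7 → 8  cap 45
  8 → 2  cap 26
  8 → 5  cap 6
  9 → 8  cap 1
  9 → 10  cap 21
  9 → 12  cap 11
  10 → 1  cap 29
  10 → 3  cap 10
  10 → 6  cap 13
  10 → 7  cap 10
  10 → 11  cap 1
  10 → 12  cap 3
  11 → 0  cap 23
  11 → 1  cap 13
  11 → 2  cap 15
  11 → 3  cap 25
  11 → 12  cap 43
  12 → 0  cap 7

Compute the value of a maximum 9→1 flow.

augment #1: 9→10→1 bottleneck 21, total now 21
augment #2: 9→12→0→1 bottleneck 7, total now 28
augment #3: 9→8→2→0→1 bottleneck 1, total now 29

Maximum flow value: 29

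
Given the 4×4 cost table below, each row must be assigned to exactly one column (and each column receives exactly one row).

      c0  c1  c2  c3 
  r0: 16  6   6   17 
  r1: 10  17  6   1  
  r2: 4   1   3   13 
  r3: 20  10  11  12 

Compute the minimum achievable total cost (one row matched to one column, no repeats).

Minimum assignment cost: 21

optimal assignment: row0→col2 (cost 6), row1→col3 (cost 1), row2→col0 (cost 4), row3→col1 (cost 10)
total = 6 + 1 + 4 + 10 = 21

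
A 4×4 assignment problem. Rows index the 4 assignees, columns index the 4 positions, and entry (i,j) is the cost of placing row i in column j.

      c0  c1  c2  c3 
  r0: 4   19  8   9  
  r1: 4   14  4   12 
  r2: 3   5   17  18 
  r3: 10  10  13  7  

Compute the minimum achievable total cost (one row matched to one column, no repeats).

Minimum assignment cost: 20

optimal assignment: row0→col0 (cost 4), row1→col2 (cost 4), row2→col1 (cost 5), row3→col3 (cost 7)
total = 4 + 4 + 5 + 7 = 20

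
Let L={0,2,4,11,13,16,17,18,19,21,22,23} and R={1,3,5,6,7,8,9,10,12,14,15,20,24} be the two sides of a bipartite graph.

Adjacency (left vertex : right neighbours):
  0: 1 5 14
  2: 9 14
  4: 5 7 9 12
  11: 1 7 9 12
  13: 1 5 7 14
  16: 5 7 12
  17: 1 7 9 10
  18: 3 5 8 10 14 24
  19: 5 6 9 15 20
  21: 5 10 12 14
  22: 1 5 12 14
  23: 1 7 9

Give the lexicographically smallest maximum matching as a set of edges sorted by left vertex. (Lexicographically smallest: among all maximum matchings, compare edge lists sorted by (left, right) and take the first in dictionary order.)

|M| = 9 (so the lex-smallest maximum matching has 9 edges)
process left vertices in ascending order; for each, take the smallest-labelled available neighbour that still permits 9 edges overall, or leave it unmatched if none does
lex-smallest matching: {0-1, 2-9, 4-5, 11-7, 13-14, 16-12, 17-10, 18-3, 19-6}

Lex-smallest maximum matching: {(0,1), (2,9), (4,5), (11,7), (13,14), (16,12), (17,10), (18,3), (19,6)}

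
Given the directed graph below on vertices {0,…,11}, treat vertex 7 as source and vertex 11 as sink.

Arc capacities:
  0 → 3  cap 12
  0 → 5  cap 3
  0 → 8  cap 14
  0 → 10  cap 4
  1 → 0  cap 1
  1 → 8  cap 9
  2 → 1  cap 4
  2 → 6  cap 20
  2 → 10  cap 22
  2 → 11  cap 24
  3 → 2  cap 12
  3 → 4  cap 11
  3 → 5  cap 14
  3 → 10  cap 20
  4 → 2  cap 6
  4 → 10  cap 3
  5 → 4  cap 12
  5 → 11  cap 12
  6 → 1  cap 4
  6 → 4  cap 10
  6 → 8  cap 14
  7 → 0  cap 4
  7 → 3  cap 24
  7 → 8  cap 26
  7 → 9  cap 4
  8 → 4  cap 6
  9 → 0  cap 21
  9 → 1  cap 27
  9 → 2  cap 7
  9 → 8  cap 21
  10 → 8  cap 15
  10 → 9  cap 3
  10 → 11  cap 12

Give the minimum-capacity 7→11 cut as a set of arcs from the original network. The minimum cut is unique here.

Min-cut arcs: {(7,0), (7,3), (7,9), (8,4)} (total capacity 38)

augment #1: 7→0→5→11 push 3
augment #2: 7→0→10→11 push 1
augment #3: 7→3→2→11 push 12
augment #4: 7→3→5→11 push 9
augment #5: 7→3→10→11 push 3
augment #6: 7→9→2→11 push 4
augment #7: 7→8→4→2→11 push 6
max flow = 38; residual-reachable set from 7 gives S-side
cut edges (S→T): {(7,0), (7,3), (7,9), (8,4)} total cap 38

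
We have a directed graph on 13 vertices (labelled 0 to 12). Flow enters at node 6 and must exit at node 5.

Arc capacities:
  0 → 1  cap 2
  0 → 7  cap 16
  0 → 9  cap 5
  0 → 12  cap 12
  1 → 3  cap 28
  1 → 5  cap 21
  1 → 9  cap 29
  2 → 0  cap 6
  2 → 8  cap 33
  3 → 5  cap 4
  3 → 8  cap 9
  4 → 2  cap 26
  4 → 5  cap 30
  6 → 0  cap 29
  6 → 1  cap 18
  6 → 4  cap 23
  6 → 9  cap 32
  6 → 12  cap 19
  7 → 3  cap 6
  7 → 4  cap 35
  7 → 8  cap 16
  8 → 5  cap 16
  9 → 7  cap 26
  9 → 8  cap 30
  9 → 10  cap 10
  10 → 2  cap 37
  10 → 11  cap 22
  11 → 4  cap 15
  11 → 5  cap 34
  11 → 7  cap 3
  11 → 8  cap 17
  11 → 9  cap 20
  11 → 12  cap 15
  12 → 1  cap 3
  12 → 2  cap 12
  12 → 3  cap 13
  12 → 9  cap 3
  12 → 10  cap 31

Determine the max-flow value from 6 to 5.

augment #1: 6→1→5 bottleneck 18, total now 18
augment #2: 6→4→5 bottleneck 23, total now 41
augment #3: 6→0→1→5 bottleneck 2, total now 43
augment #4: 6→9→8→5 bottleneck 16, total now 59
augment #5: 6→12→1→5 bottleneck 1, total now 60
augment #6: 6→12→3→5 bottleneck 4, total now 64
augment #7: 6→0→7→4→5 bottleneck 7, total now 71
augment #8: 6→9→10→11→5 bottleneck 10, total now 81
augment #9: 6→12→10→11→5 bottleneck 12, total now 93

Maximum flow value: 93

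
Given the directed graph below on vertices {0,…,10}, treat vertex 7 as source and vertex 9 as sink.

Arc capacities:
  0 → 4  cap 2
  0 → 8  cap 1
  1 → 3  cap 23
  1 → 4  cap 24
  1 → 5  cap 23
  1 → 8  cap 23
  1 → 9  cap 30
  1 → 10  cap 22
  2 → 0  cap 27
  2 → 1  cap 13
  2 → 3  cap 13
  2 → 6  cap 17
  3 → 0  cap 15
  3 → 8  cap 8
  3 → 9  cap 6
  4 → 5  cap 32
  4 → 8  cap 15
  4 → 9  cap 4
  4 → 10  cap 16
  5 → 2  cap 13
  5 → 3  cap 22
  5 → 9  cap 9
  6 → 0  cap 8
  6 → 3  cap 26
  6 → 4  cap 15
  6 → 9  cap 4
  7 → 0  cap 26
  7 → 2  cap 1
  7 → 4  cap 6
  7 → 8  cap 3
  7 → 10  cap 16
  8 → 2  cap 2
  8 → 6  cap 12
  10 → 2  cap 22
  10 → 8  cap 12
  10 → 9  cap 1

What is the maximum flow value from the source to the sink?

augment #1: 7→4→9 bottleneck 4, total now 4
augment #2: 7→10→9 bottleneck 1, total now 5
augment #3: 7→2→1→9 bottleneck 1, total now 6
augment #4: 7→4→5→9 bottleneck 2, total now 8
augment #5: 7→8→6→9 bottleneck 3, total now 11
augment #6: 7→0→4→5→9 bottleneck 2, total now 13
augment #7: 7→0→8→6→9 bottleneck 1, total now 14
augment #8: 7→10→2→1→9 bottleneck 12, total now 26
augment #9: 7→10→2→3→9 bottleneck 3, total now 29

Maximum flow value: 29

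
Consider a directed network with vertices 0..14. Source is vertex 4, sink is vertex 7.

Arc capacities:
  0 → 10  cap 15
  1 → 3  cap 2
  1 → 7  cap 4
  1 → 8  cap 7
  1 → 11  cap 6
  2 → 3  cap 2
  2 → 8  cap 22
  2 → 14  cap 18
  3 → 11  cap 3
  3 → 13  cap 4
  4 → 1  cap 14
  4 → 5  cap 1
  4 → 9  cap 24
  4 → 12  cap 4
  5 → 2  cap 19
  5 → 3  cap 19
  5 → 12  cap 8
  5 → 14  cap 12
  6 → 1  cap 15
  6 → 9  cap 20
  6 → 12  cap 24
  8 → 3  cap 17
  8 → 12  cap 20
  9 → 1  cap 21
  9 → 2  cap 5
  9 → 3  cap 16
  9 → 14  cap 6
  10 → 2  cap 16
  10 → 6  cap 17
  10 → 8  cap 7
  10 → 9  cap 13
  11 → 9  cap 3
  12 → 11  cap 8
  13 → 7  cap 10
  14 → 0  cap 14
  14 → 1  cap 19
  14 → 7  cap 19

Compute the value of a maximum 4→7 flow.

augment #1: 4→1→7 bottleneck 4, total now 4
augment #2: 4→5→14→7 bottleneck 1, total now 5
augment #3: 4→9→14→7 bottleneck 6, total now 11
augment #4: 4→1→3→13→7 bottleneck 2, total now 13
augment #5: 4→9→2→14→7 bottleneck 5, total now 18
augment #6: 4→9→3→13→7 bottleneck 2, total now 20

Maximum flow value: 20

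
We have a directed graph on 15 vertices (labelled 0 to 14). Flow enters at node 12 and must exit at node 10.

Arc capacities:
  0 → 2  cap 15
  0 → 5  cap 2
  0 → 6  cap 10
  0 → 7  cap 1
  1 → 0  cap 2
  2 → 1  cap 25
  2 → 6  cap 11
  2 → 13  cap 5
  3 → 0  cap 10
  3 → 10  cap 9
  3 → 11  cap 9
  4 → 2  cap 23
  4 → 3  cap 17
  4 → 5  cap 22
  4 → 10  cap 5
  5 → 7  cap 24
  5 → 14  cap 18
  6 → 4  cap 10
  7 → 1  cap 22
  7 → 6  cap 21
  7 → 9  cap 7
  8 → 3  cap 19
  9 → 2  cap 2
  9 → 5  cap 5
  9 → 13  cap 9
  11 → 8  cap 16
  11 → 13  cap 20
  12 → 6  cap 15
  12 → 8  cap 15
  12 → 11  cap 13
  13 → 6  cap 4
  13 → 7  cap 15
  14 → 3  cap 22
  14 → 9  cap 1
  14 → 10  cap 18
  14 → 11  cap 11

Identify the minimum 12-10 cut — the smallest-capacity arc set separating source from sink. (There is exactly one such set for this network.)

Min-cut arcs: {(0,5), (3,10), (6,4), (9,5)} (total capacity 26)

augment #1: 12→6→4→10 push 5
augment #2: 12→8→3→10 push 9
augment #3: 12→6→4→5→14→10 push 5
augment #4: 12→8→3→0→5→14→10 push 2
augment #5: 12→11→13→7→9→5→14→10 push 5
max flow = 26; residual-reachable set from 12 gives S-side
cut edges (S→T): {(0,5), (3,10), (6,4), (9,5)} total cap 26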